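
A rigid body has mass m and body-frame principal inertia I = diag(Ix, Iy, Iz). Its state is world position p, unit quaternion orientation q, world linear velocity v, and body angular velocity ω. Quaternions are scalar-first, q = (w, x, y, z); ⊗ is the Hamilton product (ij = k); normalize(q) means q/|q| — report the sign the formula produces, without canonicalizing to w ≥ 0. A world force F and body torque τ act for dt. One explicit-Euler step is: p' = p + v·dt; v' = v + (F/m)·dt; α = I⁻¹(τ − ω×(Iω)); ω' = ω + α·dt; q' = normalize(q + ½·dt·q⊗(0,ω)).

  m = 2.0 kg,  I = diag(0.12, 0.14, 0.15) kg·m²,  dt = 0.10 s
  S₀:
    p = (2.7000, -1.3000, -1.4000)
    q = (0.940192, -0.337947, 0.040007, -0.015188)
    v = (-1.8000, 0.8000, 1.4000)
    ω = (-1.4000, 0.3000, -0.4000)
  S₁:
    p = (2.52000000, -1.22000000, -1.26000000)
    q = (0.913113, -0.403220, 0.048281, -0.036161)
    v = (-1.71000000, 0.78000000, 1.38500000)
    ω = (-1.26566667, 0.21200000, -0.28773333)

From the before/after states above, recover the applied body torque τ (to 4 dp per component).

τ = (0.1600, -0.1400, 0.1600)

Δω = ω₁−ω₀ = (0.13433333, -0.08800000, 0.11226667)
precession coupling = (-0.0012, -0.0168, -0.0084)
τ = I·(Δω/dt) + ω₀×(Iω₀) = (0.1600, -0.1400, 0.1600)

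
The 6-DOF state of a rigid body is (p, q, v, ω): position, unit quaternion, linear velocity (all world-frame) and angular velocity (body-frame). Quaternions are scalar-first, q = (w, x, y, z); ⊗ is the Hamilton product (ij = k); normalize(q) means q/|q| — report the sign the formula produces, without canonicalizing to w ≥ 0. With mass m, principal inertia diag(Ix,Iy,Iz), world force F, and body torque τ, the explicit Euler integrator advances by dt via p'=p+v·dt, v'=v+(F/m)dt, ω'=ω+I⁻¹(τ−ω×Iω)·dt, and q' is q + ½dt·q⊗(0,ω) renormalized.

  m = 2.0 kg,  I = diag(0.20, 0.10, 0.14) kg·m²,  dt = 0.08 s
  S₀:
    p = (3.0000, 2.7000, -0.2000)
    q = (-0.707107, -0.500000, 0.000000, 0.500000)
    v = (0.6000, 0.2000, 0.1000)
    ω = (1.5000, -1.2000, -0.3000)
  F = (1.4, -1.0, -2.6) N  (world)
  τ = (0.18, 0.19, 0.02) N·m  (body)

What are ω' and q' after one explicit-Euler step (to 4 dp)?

ω' = (1.5662, -1.0264, -0.3914)
q' = (-0.6691, -0.5169, 0.0578, 0.5309)

(τ − ω×Iω)/I = (0.8280, 2.1700, -1.1429)
new body rate ω' = (1.5662, -1.0264, -0.3914)
q⊗(0,ω) = (0.9000000, -0.4606605, 1.4485284, 0.8121321)
updated quaternion q' = (-0.6691, -0.5169, 0.0578, 0.5309)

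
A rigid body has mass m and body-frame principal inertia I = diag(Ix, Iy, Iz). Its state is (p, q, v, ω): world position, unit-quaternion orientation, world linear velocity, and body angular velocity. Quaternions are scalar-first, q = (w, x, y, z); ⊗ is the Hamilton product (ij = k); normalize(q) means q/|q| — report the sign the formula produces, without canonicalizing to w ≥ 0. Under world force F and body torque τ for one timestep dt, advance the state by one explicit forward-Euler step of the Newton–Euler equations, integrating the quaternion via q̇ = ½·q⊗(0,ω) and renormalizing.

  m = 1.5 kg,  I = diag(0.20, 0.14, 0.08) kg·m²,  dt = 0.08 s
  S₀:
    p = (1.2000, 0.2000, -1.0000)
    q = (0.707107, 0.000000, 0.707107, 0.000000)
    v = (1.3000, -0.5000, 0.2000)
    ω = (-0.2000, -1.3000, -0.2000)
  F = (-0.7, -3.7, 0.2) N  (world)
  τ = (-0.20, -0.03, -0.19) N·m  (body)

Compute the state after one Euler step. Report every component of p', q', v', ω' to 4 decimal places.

(τ − ω×Iω)/I = (-0.9220, -0.2486, -2.1800)
ω' = ω + α·dt = (-0.2738, -1.3199, -0.3744)
Hamilton product q⊗(0,ω) = (0.9192391, -0.2828428, -0.9192391, 0.0000000)
q' = normalize(q + ½dt·q⊗(0,ω)) = (0.7428, -0.0113, 0.6694, 0.0000)
p + v·dt = (1.3040, 0.1600, -0.9840)
v' = v + a·dt = (1.2627, -0.6973, 0.2107)

p' = (1.3040, 0.1600, -0.9840)
q' = (0.7428, -0.0113, 0.6694, 0.0000)
v' = (1.2627, -0.6973, 0.2107)
ω' = (-0.2738, -1.3199, -0.3744)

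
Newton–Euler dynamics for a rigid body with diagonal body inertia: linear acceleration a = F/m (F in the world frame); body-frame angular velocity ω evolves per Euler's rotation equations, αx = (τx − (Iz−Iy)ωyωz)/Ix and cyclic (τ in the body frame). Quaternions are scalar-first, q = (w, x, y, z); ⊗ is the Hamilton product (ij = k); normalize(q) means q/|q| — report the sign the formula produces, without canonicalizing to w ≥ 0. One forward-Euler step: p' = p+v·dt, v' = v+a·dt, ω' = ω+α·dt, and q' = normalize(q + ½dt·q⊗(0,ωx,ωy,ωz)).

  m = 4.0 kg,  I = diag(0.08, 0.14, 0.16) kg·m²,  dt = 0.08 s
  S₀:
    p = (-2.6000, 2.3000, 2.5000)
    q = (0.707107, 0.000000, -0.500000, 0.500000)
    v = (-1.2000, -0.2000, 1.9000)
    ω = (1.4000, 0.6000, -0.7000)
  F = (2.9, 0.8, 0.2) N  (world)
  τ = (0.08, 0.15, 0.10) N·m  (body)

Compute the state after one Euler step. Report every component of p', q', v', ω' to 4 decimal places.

linear accel F/m = (0.7250, 0.2000, 0.0500)
new position p' = (-2.6960, 2.2840, 2.6520)
v + (F/m)dt = (-1.1420, -0.1840, 1.9040)
ω×(Iω) gyroscopic = (-0.0084, 0.0784, 0.0504)
(τ − ω×Iω)/I = (1.1050, 0.5114, 0.3100)
ω' = ω + α·dt = (1.4884, 0.6409, -0.6752)
q⊗(0,ω) = (0.6500000, 1.0399498, 1.1242642, 0.2050251)
q + ½dt·q⊗(0,ω), renormalized = (0.7315, 0.0415, -0.4540, 0.5071)

p' = (-2.6960, 2.2840, 2.6520)
q' = (0.7315, 0.0415, -0.4540, 0.5071)
v' = (-1.1420, -0.1840, 1.9040)
ω' = (1.4884, 0.6409, -0.6752)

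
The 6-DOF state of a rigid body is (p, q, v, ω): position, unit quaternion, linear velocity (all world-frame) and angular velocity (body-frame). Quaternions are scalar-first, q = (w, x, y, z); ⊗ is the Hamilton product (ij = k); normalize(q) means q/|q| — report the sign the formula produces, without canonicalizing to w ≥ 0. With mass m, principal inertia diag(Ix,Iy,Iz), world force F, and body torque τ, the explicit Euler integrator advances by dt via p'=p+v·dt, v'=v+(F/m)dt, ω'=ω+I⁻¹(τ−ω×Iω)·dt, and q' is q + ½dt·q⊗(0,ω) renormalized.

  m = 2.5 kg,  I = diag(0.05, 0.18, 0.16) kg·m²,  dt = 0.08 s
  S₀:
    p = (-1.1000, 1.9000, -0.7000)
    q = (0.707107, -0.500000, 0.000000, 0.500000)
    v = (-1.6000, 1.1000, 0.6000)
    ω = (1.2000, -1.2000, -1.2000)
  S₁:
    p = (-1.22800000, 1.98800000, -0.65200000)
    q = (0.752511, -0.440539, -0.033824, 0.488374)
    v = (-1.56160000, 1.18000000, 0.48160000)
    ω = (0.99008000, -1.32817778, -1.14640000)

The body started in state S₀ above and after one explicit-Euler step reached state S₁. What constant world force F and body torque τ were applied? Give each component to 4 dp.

F = (1.2000, 2.5000, -3.7000)
τ = (-0.1600, -0.1300, -0.0800)

rate change Δω = (-0.20992000, -0.12817778, 0.05360000)
precession coupling = (-0.0288, 0.1584, -0.1872)
τ = I·(Δω/dt) + ω₀×(Iω₀) = (-0.1600, -0.1300, -0.0800)
velocity change Δv = (0.03840000, 0.08000000, -0.11840000)
m·(v₁−v₀)/dt = (1.2000, 2.5000, -3.7000)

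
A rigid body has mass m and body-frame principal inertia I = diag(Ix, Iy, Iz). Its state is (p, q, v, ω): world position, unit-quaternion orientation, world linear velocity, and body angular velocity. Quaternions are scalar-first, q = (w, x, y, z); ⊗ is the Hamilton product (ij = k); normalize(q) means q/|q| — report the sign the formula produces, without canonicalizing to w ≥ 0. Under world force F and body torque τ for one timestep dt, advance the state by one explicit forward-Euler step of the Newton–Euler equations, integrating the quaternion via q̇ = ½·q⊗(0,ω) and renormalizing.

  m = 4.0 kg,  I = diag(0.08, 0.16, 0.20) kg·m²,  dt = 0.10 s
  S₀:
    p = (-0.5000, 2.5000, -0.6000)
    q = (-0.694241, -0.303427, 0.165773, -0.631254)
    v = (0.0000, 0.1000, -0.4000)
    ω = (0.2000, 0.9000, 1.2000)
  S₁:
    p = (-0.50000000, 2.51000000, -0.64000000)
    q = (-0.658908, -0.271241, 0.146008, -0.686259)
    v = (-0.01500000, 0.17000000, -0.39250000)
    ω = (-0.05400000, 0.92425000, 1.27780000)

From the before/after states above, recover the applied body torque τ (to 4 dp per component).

ω₁ − ω₀ = (-0.25400000, 0.02425000, 0.07780000)
gyro term ω₀×Iω₀ = (0.0432, -0.0288, 0.0144)
applied torque τ = (-0.1600, 0.0100, 0.1700)

τ = (-0.1600, 0.0100, 0.1700)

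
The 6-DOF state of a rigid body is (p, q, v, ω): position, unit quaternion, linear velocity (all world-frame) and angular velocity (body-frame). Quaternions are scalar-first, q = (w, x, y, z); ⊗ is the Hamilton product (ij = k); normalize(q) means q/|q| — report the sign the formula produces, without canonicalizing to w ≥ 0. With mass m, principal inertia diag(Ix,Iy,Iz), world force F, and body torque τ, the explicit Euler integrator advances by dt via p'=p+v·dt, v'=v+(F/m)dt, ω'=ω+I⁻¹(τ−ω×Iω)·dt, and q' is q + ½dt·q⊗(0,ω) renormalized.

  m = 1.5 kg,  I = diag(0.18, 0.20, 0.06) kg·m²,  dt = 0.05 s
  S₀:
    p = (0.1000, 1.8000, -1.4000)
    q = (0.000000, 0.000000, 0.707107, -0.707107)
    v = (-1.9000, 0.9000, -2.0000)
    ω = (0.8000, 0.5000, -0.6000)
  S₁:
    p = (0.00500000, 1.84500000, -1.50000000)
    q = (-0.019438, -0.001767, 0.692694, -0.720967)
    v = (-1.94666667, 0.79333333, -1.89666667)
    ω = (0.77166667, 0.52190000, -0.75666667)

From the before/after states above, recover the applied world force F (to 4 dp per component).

F = (-1.4000, -3.2000, 3.1000)

Δv = v₁−v₀ = (-0.04666667, -0.10666667, 0.10333333)
applied force F = (-1.4000, -3.2000, 3.1000)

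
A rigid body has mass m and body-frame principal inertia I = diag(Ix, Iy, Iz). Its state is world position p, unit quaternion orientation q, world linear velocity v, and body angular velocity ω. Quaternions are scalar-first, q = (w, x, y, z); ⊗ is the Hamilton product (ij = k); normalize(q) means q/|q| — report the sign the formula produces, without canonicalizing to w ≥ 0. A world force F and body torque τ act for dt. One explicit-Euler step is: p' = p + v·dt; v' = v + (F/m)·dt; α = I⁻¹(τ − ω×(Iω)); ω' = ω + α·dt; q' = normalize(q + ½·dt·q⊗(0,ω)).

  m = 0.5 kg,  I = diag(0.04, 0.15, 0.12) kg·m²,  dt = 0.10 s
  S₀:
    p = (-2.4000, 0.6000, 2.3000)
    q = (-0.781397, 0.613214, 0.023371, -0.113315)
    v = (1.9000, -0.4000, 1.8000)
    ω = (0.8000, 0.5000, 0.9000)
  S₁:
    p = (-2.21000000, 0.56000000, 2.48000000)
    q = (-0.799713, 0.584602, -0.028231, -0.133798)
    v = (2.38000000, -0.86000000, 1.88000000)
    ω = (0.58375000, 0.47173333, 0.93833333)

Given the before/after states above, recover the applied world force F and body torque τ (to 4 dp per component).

F = (2.4000, -2.3000, 0.4000)
τ = (-0.1000, -0.1000, 0.0900)

Δv = v₁−v₀ = (0.48000000, -0.46000000, 0.08000000)
F = m·Δv/dt = (2.4000, -2.3000, 0.4000)
rate change Δω = (-0.21625000, -0.02826667, 0.03833333)
ω₀×(Iω₀) = (-0.0135, -0.0576, 0.0440)
applied torque τ = (-0.1000, -0.1000, 0.0900)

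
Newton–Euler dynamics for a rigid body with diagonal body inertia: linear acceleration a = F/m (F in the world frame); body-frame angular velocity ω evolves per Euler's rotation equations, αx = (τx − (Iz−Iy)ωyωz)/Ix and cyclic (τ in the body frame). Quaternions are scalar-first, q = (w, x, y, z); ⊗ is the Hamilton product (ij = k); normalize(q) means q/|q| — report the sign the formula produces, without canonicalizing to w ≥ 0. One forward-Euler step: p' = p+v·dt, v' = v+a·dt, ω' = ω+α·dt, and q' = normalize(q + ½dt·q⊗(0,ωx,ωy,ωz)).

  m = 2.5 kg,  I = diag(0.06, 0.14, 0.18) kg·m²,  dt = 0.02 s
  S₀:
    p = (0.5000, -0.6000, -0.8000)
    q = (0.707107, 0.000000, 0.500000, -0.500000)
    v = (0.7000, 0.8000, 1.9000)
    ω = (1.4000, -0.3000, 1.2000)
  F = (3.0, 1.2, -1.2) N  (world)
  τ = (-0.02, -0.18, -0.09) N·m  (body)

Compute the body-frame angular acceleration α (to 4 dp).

α = (-0.0933, 0.1543, -0.3133)

ω×(Iω) gyroscopic = (-0.0144, -0.2016, -0.0336)
angular accel α = (-0.0933, 0.1543, -0.3133)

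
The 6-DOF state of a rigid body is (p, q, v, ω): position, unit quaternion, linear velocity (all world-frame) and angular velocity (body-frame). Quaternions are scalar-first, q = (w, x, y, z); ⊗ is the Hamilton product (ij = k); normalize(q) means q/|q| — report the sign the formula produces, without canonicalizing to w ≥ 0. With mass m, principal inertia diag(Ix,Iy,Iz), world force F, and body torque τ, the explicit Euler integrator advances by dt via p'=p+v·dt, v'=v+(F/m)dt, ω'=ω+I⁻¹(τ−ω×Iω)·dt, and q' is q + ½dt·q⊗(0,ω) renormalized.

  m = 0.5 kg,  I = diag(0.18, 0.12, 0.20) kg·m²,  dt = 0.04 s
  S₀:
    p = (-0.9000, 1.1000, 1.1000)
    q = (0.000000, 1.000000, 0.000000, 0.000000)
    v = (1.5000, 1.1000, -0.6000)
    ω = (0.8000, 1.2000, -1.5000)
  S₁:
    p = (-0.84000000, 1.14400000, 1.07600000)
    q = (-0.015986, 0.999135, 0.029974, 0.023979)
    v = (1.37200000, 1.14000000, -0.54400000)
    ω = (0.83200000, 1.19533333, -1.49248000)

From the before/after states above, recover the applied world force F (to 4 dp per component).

velocity change Δv = (-0.12800000, 0.04000000, 0.05600000)
m·(v₁−v₀)/dt = (-1.6000, 0.5000, 0.7000)

F = (-1.6000, 0.5000, 0.7000)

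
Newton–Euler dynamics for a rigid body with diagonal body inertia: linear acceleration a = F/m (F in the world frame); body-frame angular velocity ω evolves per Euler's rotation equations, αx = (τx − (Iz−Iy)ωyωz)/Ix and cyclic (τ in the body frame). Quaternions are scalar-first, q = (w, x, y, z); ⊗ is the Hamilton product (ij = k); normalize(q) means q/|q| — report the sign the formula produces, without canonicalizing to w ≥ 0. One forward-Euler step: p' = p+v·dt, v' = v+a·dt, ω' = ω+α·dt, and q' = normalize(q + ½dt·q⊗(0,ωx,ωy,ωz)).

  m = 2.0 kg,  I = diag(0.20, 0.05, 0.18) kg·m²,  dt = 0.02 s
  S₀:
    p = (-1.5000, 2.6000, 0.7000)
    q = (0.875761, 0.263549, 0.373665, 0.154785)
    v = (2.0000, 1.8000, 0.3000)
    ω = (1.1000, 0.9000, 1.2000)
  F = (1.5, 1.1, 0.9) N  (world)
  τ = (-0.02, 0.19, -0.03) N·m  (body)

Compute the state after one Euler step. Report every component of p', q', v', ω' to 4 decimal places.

(τ − ω×Iω)/I = (-0.8020, 3.2720, 0.6583)
new body rate ω' = (1.0840, 0.9654, 1.2132)
Hamilton product q⊗(0,ω) = (-0.8119444, 1.2724286, 0.6421896, 0.8770758)
q + ½dt·q⊗(0,ω), renormalized = (0.8675, 0.2762, 0.3800, 0.1635)
linear accel F/m = (0.7500, 0.5500, 0.4500)
p + v·dt = (-1.4600, 2.6360, 0.7060)
new velocity v' = (2.0150, 1.8110, 0.3090)

p' = (-1.4600, 2.6360, 0.7060)
q' = (0.8675, 0.2762, 0.3800, 0.1635)
v' = (2.0150, 1.8110, 0.3090)
ω' = (1.0840, 0.9654, 1.2132)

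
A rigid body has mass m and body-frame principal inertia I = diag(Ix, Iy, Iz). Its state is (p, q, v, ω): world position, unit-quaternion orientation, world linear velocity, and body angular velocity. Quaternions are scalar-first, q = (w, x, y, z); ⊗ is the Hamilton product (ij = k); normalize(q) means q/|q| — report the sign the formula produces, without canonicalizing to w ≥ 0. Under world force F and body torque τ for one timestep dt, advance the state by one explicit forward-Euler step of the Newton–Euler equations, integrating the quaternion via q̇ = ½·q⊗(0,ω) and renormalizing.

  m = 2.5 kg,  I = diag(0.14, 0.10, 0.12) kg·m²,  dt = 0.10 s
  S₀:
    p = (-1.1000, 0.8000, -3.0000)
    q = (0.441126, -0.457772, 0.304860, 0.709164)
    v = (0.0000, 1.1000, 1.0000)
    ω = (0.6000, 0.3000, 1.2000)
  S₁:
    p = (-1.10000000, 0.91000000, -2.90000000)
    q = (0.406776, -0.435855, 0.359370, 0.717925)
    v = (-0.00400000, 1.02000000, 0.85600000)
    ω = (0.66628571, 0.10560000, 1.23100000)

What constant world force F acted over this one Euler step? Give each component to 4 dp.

F = (-0.1000, -2.0000, -3.6000)

velocity change Δv = (-0.00400000, -0.08000000, -0.14400000)
applied force F = (-0.1000, -2.0000, -3.6000)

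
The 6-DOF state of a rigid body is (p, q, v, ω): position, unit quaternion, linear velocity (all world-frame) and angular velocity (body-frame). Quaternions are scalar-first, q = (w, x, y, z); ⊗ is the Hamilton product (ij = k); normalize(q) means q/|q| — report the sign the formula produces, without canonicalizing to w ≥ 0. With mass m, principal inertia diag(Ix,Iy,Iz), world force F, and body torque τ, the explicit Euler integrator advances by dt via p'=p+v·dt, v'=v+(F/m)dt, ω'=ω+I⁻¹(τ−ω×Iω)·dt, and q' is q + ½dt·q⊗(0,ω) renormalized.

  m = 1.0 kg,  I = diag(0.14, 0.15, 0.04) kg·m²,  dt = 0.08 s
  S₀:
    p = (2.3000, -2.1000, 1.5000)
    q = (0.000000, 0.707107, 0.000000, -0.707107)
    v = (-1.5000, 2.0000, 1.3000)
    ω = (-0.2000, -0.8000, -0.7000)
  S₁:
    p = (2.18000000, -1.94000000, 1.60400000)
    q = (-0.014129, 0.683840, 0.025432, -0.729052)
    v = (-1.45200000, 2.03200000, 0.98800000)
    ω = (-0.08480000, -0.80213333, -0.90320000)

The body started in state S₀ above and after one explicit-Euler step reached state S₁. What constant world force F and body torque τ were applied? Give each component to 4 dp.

Δω = ω₁−ω₀ = (0.11520000, -0.00213333, -0.20320000)
I·α + gyro = (0.1400, 0.0100, -0.1000)
velocity change Δv = (0.04800000, 0.03200000, -0.31200000)
m·(v₁−v₀)/dt = (0.6000, 0.4000, -3.9000)

F = (0.6000, 0.4000, -3.9000)
τ = (0.1400, 0.0100, -0.1000)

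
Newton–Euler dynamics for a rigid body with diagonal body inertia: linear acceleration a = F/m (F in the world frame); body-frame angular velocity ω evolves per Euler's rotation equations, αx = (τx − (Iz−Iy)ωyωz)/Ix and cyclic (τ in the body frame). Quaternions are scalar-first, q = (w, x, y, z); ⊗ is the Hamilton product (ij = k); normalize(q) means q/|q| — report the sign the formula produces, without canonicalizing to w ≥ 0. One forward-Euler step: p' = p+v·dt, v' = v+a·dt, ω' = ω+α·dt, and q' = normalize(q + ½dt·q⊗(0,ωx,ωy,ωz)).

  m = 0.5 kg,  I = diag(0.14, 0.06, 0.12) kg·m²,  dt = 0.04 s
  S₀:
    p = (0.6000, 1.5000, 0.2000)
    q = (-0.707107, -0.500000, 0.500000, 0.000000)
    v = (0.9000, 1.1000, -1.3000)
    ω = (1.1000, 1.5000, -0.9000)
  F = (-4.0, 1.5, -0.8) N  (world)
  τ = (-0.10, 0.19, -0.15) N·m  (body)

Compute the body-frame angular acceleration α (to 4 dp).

α = (-0.1357, 3.4967, -0.1500)

precession coupling ω×(Iω) = (-0.0810, -0.0198, -0.1320)
(τ − ω×Iω)/I = (-0.1357, 3.4967, -0.1500)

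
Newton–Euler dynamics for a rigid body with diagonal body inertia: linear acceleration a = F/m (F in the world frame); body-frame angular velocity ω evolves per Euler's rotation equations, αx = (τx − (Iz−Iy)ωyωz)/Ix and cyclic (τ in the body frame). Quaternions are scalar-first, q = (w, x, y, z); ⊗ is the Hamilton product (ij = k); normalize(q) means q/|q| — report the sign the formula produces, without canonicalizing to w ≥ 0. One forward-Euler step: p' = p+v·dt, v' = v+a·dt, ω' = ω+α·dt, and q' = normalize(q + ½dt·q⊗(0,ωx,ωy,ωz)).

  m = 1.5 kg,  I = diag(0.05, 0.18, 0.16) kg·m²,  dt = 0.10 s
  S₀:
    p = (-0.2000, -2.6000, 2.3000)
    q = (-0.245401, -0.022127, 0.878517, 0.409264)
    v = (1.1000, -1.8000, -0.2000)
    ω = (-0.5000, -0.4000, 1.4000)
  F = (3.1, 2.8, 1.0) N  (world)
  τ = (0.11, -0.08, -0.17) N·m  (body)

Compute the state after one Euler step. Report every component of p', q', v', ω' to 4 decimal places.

p' = (-0.0900, -2.7800, 2.2800)
q' = (-0.2563, 0.0535, 0.8722, 0.4133)
v' = (1.3067, -1.6133, -0.1333)
ω' = (-0.3024, -0.4872, 1.2775)

p + v·dt = (-0.0900, -2.7800, 2.2800)
v' = v + a·dt = (1.3067, -1.6133, -0.1333)
precession coupling ω×(Iω) = (0.0112, 0.0770, 0.0260)
angular accel α = (1.9760, -0.8722, -1.2250)
ω' = ω + α·dt = (-0.3024, -0.4872, 1.2775)
Hamilton product q⊗(0,ω) = (-0.2326263, 1.5163299, -0.0754938, 0.1045479)
q' = normalize(q + ½dt·q⊗(0,ω)) = (-0.2563, 0.0535, 0.8722, 0.4133)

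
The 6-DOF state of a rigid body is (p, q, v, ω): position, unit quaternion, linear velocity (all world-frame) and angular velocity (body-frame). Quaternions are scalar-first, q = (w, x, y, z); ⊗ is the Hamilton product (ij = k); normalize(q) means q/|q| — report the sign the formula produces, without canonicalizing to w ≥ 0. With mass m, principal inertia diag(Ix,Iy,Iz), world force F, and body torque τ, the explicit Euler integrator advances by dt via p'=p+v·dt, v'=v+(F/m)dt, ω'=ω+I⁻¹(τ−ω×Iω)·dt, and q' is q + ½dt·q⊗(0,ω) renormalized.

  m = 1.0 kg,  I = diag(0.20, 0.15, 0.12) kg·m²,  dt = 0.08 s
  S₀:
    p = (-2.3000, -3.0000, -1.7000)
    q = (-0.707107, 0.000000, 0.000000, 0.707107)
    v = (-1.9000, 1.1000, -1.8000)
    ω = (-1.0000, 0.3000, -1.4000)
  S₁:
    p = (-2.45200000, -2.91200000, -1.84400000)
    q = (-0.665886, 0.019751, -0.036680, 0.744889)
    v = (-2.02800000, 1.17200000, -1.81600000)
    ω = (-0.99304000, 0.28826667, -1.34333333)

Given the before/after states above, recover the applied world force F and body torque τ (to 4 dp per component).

v₁ − v₀ = (-0.12800000, 0.07200000, -0.01600000)
applied force F = (-1.6000, 0.9000, -0.2000)
Δω = ω₁−ω₀ = (0.00696000, -0.01173333, 0.05666667)
applied torque τ = (0.0300, 0.0900, 0.1000)

F = (-1.6000, 0.9000, -0.2000)
τ = (0.0300, 0.0900, 0.1000)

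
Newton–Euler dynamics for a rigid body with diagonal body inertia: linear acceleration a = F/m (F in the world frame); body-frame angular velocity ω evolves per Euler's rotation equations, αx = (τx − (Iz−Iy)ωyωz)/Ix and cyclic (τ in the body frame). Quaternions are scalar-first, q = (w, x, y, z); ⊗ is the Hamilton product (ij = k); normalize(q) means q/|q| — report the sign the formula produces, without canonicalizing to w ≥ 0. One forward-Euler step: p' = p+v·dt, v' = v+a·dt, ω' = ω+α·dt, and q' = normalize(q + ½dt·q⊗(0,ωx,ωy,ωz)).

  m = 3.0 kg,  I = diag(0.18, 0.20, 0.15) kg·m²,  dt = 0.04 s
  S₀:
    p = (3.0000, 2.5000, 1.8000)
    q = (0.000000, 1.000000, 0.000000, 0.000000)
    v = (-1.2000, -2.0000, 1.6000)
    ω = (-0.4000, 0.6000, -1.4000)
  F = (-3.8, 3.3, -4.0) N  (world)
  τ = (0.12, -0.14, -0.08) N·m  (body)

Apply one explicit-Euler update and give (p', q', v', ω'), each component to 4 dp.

p' = (2.9520, 2.4200, 1.8640)
q' = (0.0080, 0.9995, 0.0280, 0.0120)
v' = (-1.2507, -1.9560, 1.5467)
ω' = (-0.3827, 0.5686, -1.4201)

gyro term ω×Iω = (0.0420, 0.0168, -0.0048)
(τ − ω×Iω)/I = (0.4333, -0.7840, -0.5013)
new body rate ω' = (-0.3827, 0.5686, -1.4201)
Hamilton product q⊗(0,ω) = (0.4000000, 0.0000000, 1.4000000, 0.6000000)
q + ½dt·q⊗(0,ω), renormalized = (0.0080, 0.9995, 0.0280, 0.0120)
linear accel F/m = (-1.2667, 1.1000, -1.3333)
new position p' = (2.9520, 2.4200, 1.8640)
new velocity v' = (-1.2507, -1.9560, 1.5467)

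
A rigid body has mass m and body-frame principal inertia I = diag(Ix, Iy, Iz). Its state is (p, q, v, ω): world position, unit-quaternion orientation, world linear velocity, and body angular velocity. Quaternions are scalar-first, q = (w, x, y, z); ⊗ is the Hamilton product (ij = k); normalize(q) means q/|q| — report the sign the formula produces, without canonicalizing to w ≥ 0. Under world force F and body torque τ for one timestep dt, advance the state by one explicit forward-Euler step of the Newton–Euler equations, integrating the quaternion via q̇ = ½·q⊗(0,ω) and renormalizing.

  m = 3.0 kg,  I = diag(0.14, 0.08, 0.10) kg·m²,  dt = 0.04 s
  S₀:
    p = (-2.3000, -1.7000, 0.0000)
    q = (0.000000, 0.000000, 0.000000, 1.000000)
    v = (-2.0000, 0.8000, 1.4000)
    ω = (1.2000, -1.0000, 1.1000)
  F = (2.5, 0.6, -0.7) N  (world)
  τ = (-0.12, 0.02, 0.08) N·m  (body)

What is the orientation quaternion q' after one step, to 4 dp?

q' = (-0.0220, 0.0200, 0.0240, 0.9993)

q⊗(0,ω) = (-1.1000000, 1.0000000, 1.2000000, 0.0000000)
updated quaternion q' = (-0.0220, 0.0200, 0.0240, 0.9993)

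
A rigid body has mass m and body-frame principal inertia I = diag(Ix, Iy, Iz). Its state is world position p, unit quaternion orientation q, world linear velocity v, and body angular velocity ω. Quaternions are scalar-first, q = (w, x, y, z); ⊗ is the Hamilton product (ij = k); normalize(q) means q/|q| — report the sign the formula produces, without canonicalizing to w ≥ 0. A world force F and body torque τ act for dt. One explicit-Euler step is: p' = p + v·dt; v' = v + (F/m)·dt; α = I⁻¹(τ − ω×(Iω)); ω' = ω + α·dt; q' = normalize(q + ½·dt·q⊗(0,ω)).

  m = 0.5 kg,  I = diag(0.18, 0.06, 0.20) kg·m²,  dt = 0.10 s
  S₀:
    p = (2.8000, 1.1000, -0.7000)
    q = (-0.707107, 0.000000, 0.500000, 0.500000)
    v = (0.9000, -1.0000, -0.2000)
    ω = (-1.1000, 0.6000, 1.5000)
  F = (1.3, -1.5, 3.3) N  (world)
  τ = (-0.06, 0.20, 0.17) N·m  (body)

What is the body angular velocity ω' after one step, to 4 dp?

ω' = (-1.2033, 0.8783, 1.5454)

gyro term ω×Iω = (0.1260, 0.0330, 0.0792)
α = I⁻¹(τ − ω×Iω) = (-1.0333, 2.7833, 0.4540)
new body rate ω' = (-1.2033, 0.8783, 1.5454)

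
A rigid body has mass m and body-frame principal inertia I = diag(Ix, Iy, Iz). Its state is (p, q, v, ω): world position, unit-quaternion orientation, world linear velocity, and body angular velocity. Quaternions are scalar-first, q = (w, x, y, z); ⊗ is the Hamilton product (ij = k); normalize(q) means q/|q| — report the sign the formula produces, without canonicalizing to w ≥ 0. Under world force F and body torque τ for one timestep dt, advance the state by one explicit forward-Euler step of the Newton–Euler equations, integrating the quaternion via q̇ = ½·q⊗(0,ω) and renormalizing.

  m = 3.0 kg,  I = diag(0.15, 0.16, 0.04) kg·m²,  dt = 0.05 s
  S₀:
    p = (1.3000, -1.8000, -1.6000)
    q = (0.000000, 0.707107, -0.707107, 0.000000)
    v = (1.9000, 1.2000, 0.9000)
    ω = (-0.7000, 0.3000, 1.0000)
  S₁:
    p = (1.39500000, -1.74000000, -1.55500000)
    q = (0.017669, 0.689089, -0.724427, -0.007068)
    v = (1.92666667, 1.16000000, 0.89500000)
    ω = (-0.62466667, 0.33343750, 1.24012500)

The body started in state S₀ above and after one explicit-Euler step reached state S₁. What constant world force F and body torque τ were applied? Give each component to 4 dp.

F = (1.6000, -2.4000, -0.3000)
τ = (0.1900, 0.0300, 0.1900)

rate change Δω = (0.07533333, 0.03343750, 0.24012500)
ω₀×(Iω₀) = (-0.0360, -0.0770, -0.0021)
I·α + gyro = (0.1900, 0.0300, 0.1900)
v₁ − v₀ = (0.02666667, -0.04000000, -0.00500000)
m·(v₁−v₀)/dt = (1.6000, -2.4000, -0.3000)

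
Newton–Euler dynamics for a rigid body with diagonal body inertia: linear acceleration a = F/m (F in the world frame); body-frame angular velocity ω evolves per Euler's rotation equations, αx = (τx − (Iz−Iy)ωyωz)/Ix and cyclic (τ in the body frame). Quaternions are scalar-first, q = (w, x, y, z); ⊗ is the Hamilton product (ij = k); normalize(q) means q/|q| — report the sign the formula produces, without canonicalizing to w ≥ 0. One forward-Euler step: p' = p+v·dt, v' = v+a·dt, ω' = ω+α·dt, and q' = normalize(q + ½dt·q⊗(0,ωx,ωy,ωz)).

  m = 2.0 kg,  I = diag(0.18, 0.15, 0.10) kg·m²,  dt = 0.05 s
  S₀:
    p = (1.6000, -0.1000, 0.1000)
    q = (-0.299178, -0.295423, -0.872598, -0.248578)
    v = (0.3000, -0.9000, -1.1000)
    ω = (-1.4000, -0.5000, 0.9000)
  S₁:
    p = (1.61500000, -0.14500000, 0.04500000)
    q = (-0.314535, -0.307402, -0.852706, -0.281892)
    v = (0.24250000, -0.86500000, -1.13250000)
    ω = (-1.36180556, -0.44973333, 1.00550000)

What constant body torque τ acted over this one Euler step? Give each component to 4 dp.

rate change Δω = (0.03819444, 0.05026667, 0.10550000)
precession coupling = (0.0225, -0.1008, -0.0210)
applied torque τ = (0.1600, 0.0500, 0.1900)

τ = (0.1600, 0.0500, 0.1900)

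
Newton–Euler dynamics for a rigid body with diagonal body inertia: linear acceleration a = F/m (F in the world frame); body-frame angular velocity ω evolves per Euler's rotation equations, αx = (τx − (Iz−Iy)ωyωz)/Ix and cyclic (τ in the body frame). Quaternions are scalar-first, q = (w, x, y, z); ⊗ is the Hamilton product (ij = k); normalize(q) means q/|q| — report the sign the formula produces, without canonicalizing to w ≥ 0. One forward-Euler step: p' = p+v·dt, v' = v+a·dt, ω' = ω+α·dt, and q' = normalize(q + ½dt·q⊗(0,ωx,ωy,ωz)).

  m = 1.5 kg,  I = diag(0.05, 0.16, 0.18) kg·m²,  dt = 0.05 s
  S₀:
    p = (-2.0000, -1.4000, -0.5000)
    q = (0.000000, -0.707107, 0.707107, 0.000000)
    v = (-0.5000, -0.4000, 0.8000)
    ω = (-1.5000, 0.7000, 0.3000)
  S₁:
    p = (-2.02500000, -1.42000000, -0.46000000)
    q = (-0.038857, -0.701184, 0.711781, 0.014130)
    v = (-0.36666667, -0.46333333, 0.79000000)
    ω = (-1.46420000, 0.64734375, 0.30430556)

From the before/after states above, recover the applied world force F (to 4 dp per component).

v₁ − v₀ = (0.13333333, -0.06333333, -0.01000000)
m·(v₁−v₀)/dt = (4.0000, -1.9000, -0.3000)

F = (4.0000, -1.9000, -0.3000)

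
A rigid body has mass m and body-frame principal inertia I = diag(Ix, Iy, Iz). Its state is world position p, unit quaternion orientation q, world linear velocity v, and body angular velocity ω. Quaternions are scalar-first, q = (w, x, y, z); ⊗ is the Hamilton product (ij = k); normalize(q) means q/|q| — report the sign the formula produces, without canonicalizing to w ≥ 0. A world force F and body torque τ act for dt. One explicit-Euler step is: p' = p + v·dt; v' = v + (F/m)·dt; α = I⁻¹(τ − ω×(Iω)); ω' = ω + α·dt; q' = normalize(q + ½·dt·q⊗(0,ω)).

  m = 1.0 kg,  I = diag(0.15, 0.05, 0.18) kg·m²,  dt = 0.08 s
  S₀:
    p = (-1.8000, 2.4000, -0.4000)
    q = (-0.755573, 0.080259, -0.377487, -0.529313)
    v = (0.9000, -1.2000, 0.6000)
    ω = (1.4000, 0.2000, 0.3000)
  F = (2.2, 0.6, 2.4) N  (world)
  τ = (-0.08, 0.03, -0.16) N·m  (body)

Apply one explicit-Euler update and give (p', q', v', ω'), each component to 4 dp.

p' = (-1.7280, 2.3040, -0.3520)
q' = (-0.7494, 0.0376, -0.4134, -0.5157)
v' = (1.0760, -1.1520, 0.7920)
ω' = (1.3532, 0.2682, 0.2413)

angular accel α = (-0.5853, 0.8520, -0.7333)
ω' = ω + α·dt = (1.3532, 0.2682, 0.2413)
q⊗(0,ω) = (0.1219287, -1.0651857, -0.9162305, 0.3178617)
updated quaternion q' = (-0.7494, 0.0376, -0.4134, -0.5157)
a = F/m = (2.2000, 0.6000, 2.4000)
p' = p + v·dt = (-1.7280, 2.3040, -0.3520)
v + (F/m)dt = (1.0760, -1.1520, 0.7920)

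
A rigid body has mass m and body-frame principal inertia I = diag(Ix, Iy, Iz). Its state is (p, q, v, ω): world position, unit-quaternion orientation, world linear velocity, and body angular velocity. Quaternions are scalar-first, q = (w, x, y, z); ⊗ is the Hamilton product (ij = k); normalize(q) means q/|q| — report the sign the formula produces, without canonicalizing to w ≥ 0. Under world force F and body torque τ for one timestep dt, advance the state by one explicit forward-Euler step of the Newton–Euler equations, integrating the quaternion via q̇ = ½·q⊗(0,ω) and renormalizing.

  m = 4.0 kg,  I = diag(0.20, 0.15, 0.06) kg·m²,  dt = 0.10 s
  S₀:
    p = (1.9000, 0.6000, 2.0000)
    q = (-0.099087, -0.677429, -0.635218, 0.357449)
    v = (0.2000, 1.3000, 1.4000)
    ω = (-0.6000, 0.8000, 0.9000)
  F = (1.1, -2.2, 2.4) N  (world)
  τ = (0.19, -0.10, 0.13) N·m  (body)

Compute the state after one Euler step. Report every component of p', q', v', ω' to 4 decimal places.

p' = (1.9200, 0.7300, 2.1400)
q' = (-0.1098, -0.7157, -0.6180, 0.3061)
v' = (0.2275, 1.2450, 1.4600)
ω' = (-0.4726, 0.7837, 1.0767)

ω×(Iω) gyroscopic = (-0.0648, -0.0756, 0.0240)
angular accel α = (1.2740, -0.1627, 1.7667)
ω' = ω + α·dt = (-0.4726, 0.7837, 1.0767)
2q̇ = q⊗(0,ω) = (-0.2199871, -0.7982032, 0.3159471, -1.0122523)
updated quaternion q' = (-0.1098, -0.7157, -0.6180, 0.3061)
linear accel F/m = (0.2750, -0.5500, 0.6000)
p + v·dt = (1.9200, 0.7300, 2.1400)
new velocity v' = (0.2275, 1.2450, 1.4600)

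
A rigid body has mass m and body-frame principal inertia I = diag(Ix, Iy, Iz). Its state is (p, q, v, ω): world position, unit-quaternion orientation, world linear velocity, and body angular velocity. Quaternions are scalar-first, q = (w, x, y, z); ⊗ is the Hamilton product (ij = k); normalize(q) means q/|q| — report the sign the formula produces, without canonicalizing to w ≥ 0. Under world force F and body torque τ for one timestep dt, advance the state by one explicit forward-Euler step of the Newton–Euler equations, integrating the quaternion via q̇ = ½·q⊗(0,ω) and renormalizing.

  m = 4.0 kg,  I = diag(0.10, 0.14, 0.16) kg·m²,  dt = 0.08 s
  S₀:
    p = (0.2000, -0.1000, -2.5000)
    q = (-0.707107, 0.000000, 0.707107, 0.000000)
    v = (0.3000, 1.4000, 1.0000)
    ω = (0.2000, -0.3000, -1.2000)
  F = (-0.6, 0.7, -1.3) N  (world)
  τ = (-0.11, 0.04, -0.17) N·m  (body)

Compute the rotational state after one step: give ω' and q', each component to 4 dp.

ω' = (0.1062, -0.2854, -1.2838)
q' = (-0.6977, -0.0395, 0.7147, 0.0282)

angular accel α = (-1.1720, 0.1829, -1.0475)
ω + α·dt = (0.1062, -0.2854, -1.2838)
Hamilton product q⊗(0,ω) = (0.2121321, -0.9899498, 0.2121321, 0.7071070)
q + ½dt·q⊗(0,ω), renormalized = (-0.6977, -0.0395, 0.7147, 0.0282)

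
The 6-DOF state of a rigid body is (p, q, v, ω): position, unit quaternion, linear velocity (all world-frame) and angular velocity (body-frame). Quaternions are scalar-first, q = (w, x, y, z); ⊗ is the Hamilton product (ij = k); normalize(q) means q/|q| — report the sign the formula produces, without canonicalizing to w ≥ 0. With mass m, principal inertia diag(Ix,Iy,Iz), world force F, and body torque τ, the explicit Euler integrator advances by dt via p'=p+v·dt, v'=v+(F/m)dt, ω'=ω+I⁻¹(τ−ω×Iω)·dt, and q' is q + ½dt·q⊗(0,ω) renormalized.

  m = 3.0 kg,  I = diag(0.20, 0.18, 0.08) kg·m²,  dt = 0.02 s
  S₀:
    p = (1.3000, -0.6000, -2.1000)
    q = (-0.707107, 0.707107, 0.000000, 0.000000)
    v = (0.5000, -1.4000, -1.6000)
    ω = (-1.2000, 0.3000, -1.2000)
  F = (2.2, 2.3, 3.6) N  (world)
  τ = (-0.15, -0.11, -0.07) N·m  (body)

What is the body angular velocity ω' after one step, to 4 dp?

ω×(Iω) gyroscopic = (0.0360, 0.1728, 0.0072)
(τ − ω×Iω)/I = (-0.9300, -1.5711, -0.9650)
ω' = ω + α·dt = (-1.2186, 0.2686, -1.2193)

ω' = (-1.2186, 0.2686, -1.2193)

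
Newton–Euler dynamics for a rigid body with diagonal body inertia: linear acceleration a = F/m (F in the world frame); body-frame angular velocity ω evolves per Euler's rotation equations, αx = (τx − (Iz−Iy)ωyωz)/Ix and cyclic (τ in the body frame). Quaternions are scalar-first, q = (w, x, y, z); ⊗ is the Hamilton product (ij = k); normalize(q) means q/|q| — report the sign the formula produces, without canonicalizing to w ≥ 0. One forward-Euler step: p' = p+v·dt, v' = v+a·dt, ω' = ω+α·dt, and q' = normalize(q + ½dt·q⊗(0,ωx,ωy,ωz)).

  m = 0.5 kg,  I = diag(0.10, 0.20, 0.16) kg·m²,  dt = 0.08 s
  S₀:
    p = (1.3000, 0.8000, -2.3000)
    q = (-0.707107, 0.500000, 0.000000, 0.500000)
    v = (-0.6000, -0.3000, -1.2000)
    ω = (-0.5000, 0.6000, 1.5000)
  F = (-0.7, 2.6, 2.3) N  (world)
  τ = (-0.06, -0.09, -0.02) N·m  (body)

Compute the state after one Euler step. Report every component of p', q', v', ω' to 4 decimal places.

ω×(Iω) gyroscopic = (-0.0360, 0.0450, -0.0300)
angular accel α = (-0.2400, -0.6750, 0.0625)
ω' = ω + α·dt = (-0.5192, 0.5460, 1.5050)
q⊗(0,ω) = (-0.5000000, 0.0535535, -1.4242642, -0.7606605)
updated quaternion q' = (-0.7254, 0.5010, -0.0568, 0.4685)
a = F/m = (-1.4000, 5.2000, 4.6000)
p + v·dt = (1.2520, 0.7760, -2.3960)
v' = v + a·dt = (-0.7120, 0.1160, -0.8320)

p' = (1.2520, 0.7760, -2.3960)
q' = (-0.7254, 0.5010, -0.0568, 0.4685)
v' = (-0.7120, 0.1160, -0.8320)
ω' = (-0.5192, 0.5460, 1.5050)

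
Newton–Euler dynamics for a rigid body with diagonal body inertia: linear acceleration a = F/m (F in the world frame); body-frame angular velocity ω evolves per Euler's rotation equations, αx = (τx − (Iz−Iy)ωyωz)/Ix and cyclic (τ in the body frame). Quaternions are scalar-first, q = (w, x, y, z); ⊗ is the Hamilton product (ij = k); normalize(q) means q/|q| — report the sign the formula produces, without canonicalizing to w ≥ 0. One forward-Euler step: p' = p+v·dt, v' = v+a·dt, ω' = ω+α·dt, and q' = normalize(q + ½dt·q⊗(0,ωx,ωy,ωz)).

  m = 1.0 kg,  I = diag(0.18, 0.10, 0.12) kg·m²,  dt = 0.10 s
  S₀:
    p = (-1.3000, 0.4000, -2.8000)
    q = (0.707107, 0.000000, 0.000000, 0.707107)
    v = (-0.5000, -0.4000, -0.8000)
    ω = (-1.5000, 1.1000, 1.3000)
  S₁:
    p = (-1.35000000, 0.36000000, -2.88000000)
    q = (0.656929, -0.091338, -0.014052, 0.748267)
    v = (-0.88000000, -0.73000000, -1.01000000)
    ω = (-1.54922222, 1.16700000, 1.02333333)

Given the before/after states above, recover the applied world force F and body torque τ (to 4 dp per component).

F = (-3.8000, -3.3000, -2.1000)
τ = (-0.0600, -0.0500, -0.2000)

rate change Δω = (-0.04922222, 0.06700000, -0.27666667)
gyro term ω₀×Iω₀ = (0.0286, -0.1170, 0.1320)
I·α + gyro = (-0.0600, -0.0500, -0.2000)
Δv = v₁−v₀ = (-0.38000000, -0.33000000, -0.21000000)
applied force F = (-3.8000, -3.3000, -2.1000)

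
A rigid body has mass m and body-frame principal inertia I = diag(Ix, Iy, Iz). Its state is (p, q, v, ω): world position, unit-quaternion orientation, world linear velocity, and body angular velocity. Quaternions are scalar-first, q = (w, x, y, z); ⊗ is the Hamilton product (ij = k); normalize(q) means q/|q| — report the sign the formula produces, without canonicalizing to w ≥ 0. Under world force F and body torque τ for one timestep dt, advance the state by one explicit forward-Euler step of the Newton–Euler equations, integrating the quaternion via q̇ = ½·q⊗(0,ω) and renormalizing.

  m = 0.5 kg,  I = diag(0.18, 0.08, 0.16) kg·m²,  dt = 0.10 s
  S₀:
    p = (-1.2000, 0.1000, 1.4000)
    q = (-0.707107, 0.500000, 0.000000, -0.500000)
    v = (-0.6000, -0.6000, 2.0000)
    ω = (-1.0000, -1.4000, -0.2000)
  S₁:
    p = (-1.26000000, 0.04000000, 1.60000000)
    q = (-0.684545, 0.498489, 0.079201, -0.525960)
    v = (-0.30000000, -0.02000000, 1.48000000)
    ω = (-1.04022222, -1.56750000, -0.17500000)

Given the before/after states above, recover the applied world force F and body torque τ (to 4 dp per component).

v₁ − v₀ = (0.30000000, 0.58000000, -0.52000000)
F = m·Δv/dt = (1.5000, 2.9000, -2.6000)
Δω = ω₁−ω₀ = (-0.04022222, -0.16750000, 0.02500000)
applied torque τ = (-0.0500, -0.1300, -0.1000)

F = (1.5000, 2.9000, -2.6000)
τ = (-0.0500, -0.1300, -0.1000)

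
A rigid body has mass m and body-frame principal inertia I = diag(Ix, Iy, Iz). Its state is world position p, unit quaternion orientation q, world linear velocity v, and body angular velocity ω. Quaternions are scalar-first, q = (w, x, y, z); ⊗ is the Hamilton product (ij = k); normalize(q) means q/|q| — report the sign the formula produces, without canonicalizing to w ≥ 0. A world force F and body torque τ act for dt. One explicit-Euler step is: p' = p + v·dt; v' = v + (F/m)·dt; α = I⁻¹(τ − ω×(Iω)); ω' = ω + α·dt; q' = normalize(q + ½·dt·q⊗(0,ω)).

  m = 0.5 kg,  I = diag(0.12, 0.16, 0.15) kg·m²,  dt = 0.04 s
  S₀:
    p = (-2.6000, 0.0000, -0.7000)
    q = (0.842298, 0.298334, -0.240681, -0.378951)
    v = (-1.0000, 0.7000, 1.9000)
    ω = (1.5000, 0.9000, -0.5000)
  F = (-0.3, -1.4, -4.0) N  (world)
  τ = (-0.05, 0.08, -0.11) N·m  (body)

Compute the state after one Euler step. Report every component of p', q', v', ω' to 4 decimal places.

p' = p + v·dt = (-2.6400, 0.0280, -0.6240)
v' = v + a·dt = (-1.0240, 0.5880, 1.5800)
(τ − ω×Iω)/I = (-0.4542, 0.3594, -1.0933)
new body rate ω' = (1.4818, 0.9144, -0.5437)
2q̇ = q⊗(0,ω) = (-0.4203636, 1.7248434, 0.3388087, 0.2083731)
updated quaternion q' = (0.8333, 0.3326, -0.2338, -0.3745)

p' = (-2.6400, 0.0280, -0.6240)
q' = (0.8333, 0.3326, -0.2338, -0.3745)
v' = (-1.0240, 0.5880, 1.5800)
ω' = (1.4818, 0.9144, -0.5437)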